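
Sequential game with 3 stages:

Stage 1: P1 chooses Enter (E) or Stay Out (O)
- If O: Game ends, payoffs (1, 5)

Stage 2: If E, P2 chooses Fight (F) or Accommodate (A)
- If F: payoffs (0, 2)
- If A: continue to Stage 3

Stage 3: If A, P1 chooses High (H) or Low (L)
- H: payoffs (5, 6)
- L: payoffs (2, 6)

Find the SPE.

SPE: (E, A, H); Outcome (5, 6)

Work:
Stage 3: P1 chooses H (5 vs 2)
Stage 2: P2: F->2, A->6 (anticipating H). Choose A
Stage 1: P1: O->1, E->5 (anticipating A, H). Choose E
SPE path: E -> A -> H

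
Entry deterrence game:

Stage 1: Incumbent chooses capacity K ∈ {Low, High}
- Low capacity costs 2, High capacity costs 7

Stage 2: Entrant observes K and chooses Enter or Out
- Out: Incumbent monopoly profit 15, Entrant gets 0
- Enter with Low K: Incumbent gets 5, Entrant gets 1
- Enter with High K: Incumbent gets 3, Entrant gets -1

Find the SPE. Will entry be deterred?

SPE: (High, Enter|Low, Out|High); Entry deterred. Incumbent net profit = 8

Work:
After Low K: Entrant enters (1 > 0)
After High K: Entrant stays out (-1 < 0)
Incumbent: Low → 5−2=3, High → 15−7=8
Incumbent chooses High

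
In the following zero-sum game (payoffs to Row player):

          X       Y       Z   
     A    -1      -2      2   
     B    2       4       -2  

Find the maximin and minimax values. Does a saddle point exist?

Maximin = -2, Minimax = 2, Saddle: False

Work:
Row minimums: [-2, -2] → maximin = -2
Column maximums: [2, 4, 2] → minimax = 2
No saddle point (maximin ≠ minimax). Mixed strategy needed.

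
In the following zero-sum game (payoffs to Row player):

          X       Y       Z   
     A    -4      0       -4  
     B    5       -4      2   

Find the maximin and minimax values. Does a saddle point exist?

Maximin = -4, Minimax = 0, Saddle: False

Work:
Row minimums: [-4, -4] → maximin = -4
Column maximums: [5, 0, 2] → minimax = 0
No saddle point (maximin ≠ minimax). Mixed strategy needed.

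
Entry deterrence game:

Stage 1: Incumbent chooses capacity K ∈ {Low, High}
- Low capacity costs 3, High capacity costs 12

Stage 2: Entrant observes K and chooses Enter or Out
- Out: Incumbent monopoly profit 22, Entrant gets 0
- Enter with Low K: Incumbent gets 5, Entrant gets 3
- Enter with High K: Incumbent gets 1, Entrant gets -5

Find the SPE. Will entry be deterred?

SPE: (High, Enter|Low, Out|High); Entry deterred. Incumbent net profit = 10

Work:
After Low K: Entrant enters (3 > 0)
After High K: Entrant stays out (-5 < 0)
Incumbent: Low → 5−3=2, High → 22−12=10
Incumbent chooses High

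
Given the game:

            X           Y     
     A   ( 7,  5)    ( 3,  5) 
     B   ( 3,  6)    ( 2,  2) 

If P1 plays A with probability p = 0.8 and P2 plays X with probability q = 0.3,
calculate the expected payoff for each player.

E[P1] = 3.82, E[P2] = 4.64

Work:
E[P1] = p·q·π₁(A,X) + p·(1-q)·π₁(A,Y) + (1-p)·q·π₁(B,X) + (1-p)·(1-q)·π₁(B,Y)
= 0.8·0.3·7 + 0.8·0.7·3 + 0.2·0.3·3 + 0.2·0.7·2
= 3.82

E[P2] = 4.64 (similar calculation)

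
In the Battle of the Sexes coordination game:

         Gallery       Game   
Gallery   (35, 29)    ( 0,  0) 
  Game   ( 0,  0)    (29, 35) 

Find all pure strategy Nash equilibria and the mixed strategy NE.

Pure NE: (Gallery, Gallery) and (Game, Game); Mixed NE: p = 0.5469, q = 0.4531

Work:
Check pure NE:
(Gallery, Gallery): (35, 29) - no unilateral deviation beneficial
(Game, Game): (29, 35) - no unilateral deviation beneficial
Mixed NE: P1 plays Gallery with p = 0.5469, P2 plays Gallery with q = 0.4531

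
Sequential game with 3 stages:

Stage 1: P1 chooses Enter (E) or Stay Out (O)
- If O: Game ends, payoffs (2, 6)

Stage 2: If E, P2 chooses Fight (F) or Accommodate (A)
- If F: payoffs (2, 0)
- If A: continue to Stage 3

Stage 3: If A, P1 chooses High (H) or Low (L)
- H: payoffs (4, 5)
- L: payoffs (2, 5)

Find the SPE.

SPE: (E, A, H); Outcome (4, 5)

Work:
Stage 3: P1 chooses H (4 vs 2)
Stage 2: P2: F->0, A->5 (anticipating H). Choose A
Stage 1: P1: O->2, E->4 (anticipating A, H). Choose E
SPE path: E -> A -> H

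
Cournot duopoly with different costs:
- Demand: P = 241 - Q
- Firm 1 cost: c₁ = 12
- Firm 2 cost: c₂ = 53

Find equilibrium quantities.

q₁* = 90.0, q₂* = 49.0

Work:
Reaction: q₁ = (241 - 12 - q₂)/2
Reaction: q₂ = (241 - 53 - q₁)/2
Solve simultaneously:
q₁* = (241 - 2×12 + 53)/3 = 90.0
q₂* = (241 - 2×53 + 12)/3 = 49.0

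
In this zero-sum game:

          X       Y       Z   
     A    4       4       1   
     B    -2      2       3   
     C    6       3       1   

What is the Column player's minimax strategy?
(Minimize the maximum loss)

Column should play Z, value = 3

Work:
Column player minimizes Row's maximum payoff:
Column X: max payoff to Row = 6
Column Y: max payoff to Row = 4
Column Z: max payoff to Row = 3
Minimum is 3, achieved by column Z.
Minimax strategy: Z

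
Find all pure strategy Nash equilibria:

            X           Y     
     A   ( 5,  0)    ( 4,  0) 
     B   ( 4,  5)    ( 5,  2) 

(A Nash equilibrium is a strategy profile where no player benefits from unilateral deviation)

Nash equilibrium: (A, X)

Work:
Best responses:
  P1 vs X: payoffs [5, 4] → best response A (payoff 5)
  P1 vs Y: payoffs [4, 5] → best response B (payoff 5)
  P2 vs A: payoffs [0, 0] → best response X/Y (payoff 0)
  P2 vs B: payoffs [5, 2] → best response X (payoff 5)
Mutual best responses: (A,X) → Nash equilibria.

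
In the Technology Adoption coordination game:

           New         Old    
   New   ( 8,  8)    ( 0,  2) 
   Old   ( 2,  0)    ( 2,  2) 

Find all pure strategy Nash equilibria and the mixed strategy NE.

Pure NE: (New, New) and (Old, Old); Mixed NE: p = 0.25, q = 0.25

Work:
Check pure NE:
(New, New): (8, 8) - no unilateral deviation beneficial
(Old, Old): (2, 2) - no unilateral deviation beneficial
Mixed NE: P1 plays New with p = 0.25, P2 plays New with q = 0.25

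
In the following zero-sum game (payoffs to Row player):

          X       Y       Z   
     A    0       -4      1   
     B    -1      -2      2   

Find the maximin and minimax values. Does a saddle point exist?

Maximin = -2, Minimax = -2, Saddle: True

Work:
Row minimums: [-4, -2] → maximin = -2
Column maximums: [0, -2, 2] → minimax = -2
Saddle point exists! Game value = -2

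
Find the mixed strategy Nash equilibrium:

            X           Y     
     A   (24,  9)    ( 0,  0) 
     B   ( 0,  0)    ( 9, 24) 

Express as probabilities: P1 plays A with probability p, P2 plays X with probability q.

p = 0.7273, q = 0.2727

Work:
Find probabilities that make opponent indifferent:
P2 chooses q to make P1 indifferent between A and B
P1 chooses p to make P2 indifferent between X and Y
Mixed NE: P1 plays (A: 0.7273, B: 0.2727), P2 plays (X: 0.2727, Y: 0.7273)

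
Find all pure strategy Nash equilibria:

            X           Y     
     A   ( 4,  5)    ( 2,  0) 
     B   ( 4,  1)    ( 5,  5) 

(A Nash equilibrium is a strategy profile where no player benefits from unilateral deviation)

Nash equilibrium: (A, X), (B, Y)

Work:
Best responses:
  P1 vs X: payoffs [4, 4] → best response A/B (payoff 4)
  P1 vs Y: payoffs [2, 5] → best response B (payoff 5)
  P2 vs A: payoffs [5, 0] → best response X (payoff 5)
  P2 vs B: payoffs [1, 5] → best response Y (payoff 5)
Mutual best responses: (A,X), (B,Y) → Nash equilibria.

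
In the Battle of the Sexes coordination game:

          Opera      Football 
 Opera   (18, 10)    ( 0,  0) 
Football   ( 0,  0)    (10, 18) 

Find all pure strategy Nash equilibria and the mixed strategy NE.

Pure NE: (Opera, Opera) and (Football, Football); Mixed NE: p = 0.6429, q = 0.3571

Work:
Check pure NE:
(Opera, Opera): (18, 10) - no unilateral deviation beneficial
(Football, Football): (10, 18) - no unilateral deviation beneficial
Mixed NE: P1 plays Opera with p = 0.6429, P2 plays Opera with q = 0.3571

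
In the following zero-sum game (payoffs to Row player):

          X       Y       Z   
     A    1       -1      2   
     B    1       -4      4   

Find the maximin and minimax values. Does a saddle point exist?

Maximin = -1, Minimax = -1, Saddle: True

Work:
Row minimums: [-1, -4] → maximin = -1
Column maximums: [1, -1, 4] → minimax = -1
Saddle point exists! Game value = -1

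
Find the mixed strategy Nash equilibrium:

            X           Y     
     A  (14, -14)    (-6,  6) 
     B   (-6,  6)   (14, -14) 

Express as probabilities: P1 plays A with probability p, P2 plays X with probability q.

p = 0.5, q = 0.5

Work:
Find probabilities that make opponent indifferent:
P2 chooses q to make P1 indifferent between A and B
P1 chooses p to make P2 indifferent between X and Y
Mixed NE: P1 plays (A: 0.5, B: 0.5), P2 plays (X: 0.5, Y: 0.5)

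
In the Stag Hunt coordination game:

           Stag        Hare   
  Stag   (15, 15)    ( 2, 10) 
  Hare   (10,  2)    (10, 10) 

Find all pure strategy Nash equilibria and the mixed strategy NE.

Pure NE: (Stag, Stag) and (Hare, Hare); Mixed NE: p = 0.6154, q = 0.6154

Work:
Check pure NE:
(Stag, Stag): (15, 15) - no unilateral deviation beneficial
(Hare, Hare): (10, 10) - no unilateral deviation beneficial
Mixed NE: P1 plays Stag with p = 0.6154, P2 plays Stag with q = 0.6154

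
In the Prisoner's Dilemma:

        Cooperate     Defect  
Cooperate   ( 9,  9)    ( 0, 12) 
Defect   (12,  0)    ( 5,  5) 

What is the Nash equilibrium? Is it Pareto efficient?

(Defect, Defect) is NE; not Pareto efficient

Work:
Defect dominates Cooperate for both players:
If P2 cooperates: Defect (12) > Cooperate (9)
If P2 defects: Defect (5) > Cooperate (0)
NE: (Defect, Defect) with payoff (5, 5)
But (Cooperate, Cooperate) = (9, 9) Pareto dominates (5, 5)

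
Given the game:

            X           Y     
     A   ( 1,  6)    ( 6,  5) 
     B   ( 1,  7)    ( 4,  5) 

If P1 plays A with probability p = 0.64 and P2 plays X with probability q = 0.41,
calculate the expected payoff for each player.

E[P1] = 3.5252, E[P2] = 5.5576

Work:
E[P1] = p·q·π₁(A,X) + p·(1-q)·π₁(A,Y) + (1-p)·q·π₁(B,X) + (1-p)·(1-q)·π₁(B,Y)
= 0.64·0.41·1 + 0.64·0.59·6 + 0.36·0.41·1 + 0.36·0.59·4
= 3.5252

E[P2] = 5.5576 (similar calculation)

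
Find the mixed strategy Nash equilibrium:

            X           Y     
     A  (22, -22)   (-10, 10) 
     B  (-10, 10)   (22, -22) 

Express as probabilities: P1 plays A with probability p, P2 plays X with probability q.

p = 0.5, q = 0.5

Work:
Find probabilities that make opponent indifferent:
P2 chooses q to make P1 indifferent between A and B
P1 chooses p to make P2 indifferent between X and Y
Mixed NE: P1 plays (A: 0.5, B: 0.5), P2 plays (X: 0.5, Y: 0.5)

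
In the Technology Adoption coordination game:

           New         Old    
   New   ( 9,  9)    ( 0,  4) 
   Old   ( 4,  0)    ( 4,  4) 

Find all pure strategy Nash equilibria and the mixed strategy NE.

Pure NE: (New, New) and (Old, Old); Mixed NE: p = 0.4444, q = 0.4444

Work:
Check pure NE:
(New, New): (9, 9) - no unilateral deviation beneficial
(Old, Old): (4, 4) - no unilateral deviation beneficial
Mixed NE: P1 plays New with p = 0.4444, P2 plays New with q = 0.4444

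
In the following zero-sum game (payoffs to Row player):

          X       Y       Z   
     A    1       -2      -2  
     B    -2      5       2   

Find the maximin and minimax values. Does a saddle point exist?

Maximin = -2, Minimax = 1, Saddle: False

Work:
Row minimums: [-2, -2] → maximin = -2
Column maximums: [1, 5, 2] → minimax = 1
No saddle point (maximin ≠ minimax). Mixed strategy needed.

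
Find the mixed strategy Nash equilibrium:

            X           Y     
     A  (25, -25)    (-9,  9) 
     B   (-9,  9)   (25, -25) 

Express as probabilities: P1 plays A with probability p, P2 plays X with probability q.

p = 0.5, q = 0.5

Work:
Find probabilities that make opponent indifferent:
P2 chooses q to make P1 indifferent between A and B
P1 chooses p to make P2 indifferent between X and Y
Mixed NE: P1 plays (A: 0.5, B: 0.5), P2 plays (X: 0.5, Y: 0.5)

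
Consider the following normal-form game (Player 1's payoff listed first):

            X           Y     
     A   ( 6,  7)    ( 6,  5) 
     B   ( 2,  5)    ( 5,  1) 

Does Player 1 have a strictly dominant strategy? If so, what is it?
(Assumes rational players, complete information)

Yes, Player 1's strictly dominant strategy is A

Work:
A strategy strictly dominates another if it gives a strictly higher payoff against every opponent action. Compare each pair of P1's strategies column-by-column:
  A vs B: [6 vs 2, 6 vs 5] → A strictly dominates B
  B vs A: [2 vs 6, 5 vs 6] → B does not strictly dominate A (column X: 2 ≤ 6)
A strictly dominates every other strategy → strictly dominant.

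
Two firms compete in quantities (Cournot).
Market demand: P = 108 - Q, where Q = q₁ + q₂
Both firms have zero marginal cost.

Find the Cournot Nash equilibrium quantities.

q₁* = q₂* = 36.0; P* = 36.0

Work:
Profit: π_i = P·q_i = (a - q_i - q_j)·q_i
FOC: ∂π_i/∂q_i = a - 2q_i - q_j = 0
Reaction function: q_i = (108 - q_j)/2
Symmetry: q* = 108/3 = 36.0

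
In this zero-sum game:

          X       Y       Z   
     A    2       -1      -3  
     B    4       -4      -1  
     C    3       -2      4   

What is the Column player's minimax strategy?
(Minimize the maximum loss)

Column should play Y, value = -1

Work:
Column player minimizes Row's maximum payoff:
Column X: max payoff to Row = 4
Column Y: max payoff to Row = -1
Column Z: max payoff to Row = 4
Minimum is -1, achieved by column Y.
Minimax strategy: Y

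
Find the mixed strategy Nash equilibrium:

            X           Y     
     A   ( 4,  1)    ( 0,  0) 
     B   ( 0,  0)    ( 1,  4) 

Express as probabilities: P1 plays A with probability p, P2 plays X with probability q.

p = 0.8, q = 0.2

Work:
Find probabilities that make opponent indifferent:
P2 chooses q to make P1 indifferent between A and B
P1 chooses p to make P2 indifferent between X and Y
Mixed NE: P1 plays (A: 0.8, B: 0.2), P2 plays (X: 0.2, Y: 0.8)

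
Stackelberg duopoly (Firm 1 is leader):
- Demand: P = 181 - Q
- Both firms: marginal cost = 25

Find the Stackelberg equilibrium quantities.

q₁* (leader) = 78.0, q₂* (follower) = 39.0

Work:
Follower's reaction: q₂ = (a - c - q₁)/2
Leader substitutes: π₁ = q₁·(a - q₁ - (a-c-q₁)/2 - c)
FOC: q₁* = (181 - 25)/2 = 78.00
Then: q₂* = (181 - 25 - 78.0)/2 = 39.00
Leader has first-mover advantage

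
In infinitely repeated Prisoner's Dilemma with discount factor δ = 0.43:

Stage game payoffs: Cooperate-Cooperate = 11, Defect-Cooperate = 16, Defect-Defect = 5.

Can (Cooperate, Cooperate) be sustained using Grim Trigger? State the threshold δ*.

δ* = 0.4545; since δ = 0.43 < 0.4545, cooperation cannot be sustained

Work:
For Grim Trigger:
Cooperate forever: 11/(1-δ)
Defect then punished: 16 + 5·δ/(1-δ)
Need: 11/(1-δ) ≥ 16 + 5·δ/(1-δ)
Solving: δ ≥ (T-R)/(T-P) = (16-11)/(16-5) = 0.4545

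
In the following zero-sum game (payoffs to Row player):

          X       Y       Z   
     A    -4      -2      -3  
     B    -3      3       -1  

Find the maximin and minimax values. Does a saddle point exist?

Maximin = -3, Minimax = -3, Saddle: True

Work:
Row minimums: [-4, -3] → maximin = -3
Column maximums: [-3, 3, -1] → minimax = -3
Saddle point exists! Game value = -3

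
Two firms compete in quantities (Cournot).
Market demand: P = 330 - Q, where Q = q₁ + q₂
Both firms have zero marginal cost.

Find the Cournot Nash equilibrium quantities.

q₁* = q₂* = 110.0; P* = 110.0

Work:
Profit: π_i = P·q_i = (a - q_i - q_j)·q_i
FOC: ∂π_i/∂q_i = a - 2q_i - q_j = 0
Reaction function: q_i = (330 - q_j)/2
Symmetry: q* = 330/3 = 110.0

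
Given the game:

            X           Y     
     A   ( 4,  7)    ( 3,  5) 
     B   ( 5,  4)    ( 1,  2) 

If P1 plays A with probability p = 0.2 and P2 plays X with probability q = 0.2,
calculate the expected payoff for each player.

E[P1] = 2.08, E[P2] = 3.0

Work:
E[P1] = p·q·π₁(A,X) + p·(1-q)·π₁(A,Y) + (1-p)·q·π₁(B,X) + (1-p)·(1-q)·π₁(B,Y)
= 0.2·0.2·4 + 0.2·0.8·3 + 0.8·0.2·5 + 0.8·0.8·1
= 2.08

E[P2] = 3.0 (similar calculation)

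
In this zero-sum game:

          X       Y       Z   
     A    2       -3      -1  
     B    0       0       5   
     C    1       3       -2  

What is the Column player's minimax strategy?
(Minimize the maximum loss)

Column should play X, value = 2

Work:
Column player minimizes Row's maximum payoff:
Column X: max payoff to Row = 2
Column Y: max payoff to Row = 3
Column Z: max payoff to Row = 5
Minimum is 2, achieved by column X.
Minimax strategy: X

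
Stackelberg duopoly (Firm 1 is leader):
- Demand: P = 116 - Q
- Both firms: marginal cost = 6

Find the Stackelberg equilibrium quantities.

q₁* (leader) = 55.0, q₂* (follower) = 27.5

Work:
Follower's reaction: q₂ = (a - c - q₁)/2
Leader substitutes: π₁ = q₁·(a - q₁ - (a-c-q₁)/2 - c)
FOC: q₁* = (116 - 6)/2 = 55.00
Then: q₂* = (116 - 6 - 55.0)/2 = 27.50
Leader has first-mover advantage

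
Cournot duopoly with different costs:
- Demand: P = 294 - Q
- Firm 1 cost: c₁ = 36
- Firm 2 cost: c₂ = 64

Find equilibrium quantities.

q₁* = 95.33, q₂* = 67.33

Work:
Reaction: q₁ = (294 - 36 - q₂)/2
Reaction: q₂ = (294 - 64 - q₁)/2
Solve simultaneously:
q₁* = (294 - 2×36 + 64)/3 = 95.33
q₂* = (294 - 2×64 + 36)/3 = 67.33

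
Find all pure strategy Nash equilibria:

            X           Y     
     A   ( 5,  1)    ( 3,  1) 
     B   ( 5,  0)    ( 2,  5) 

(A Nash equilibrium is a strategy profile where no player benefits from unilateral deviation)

Nash equilibrium: (A, X), (A, Y)

Work:
Best responses:
  P1 vs X: payoffs [5, 5] → best response A/B (payoff 5)
  P1 vs Y: payoffs [3, 2] → best response A (payoff 3)
  P2 vs A: payoffs [1, 1] → best response X/Y (payoff 1)
  P2 vs B: payoffs [0, 5] → best response Y (payoff 5)
Mutual best responses: (A,X), (A,Y) → Nash equilibria.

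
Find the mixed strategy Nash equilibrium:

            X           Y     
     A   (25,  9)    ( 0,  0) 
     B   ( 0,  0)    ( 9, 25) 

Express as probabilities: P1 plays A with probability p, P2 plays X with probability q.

p = 0.7353, q = 0.2647

Work:
Find probabilities that make opponent indifferent:
P2 chooses q to make P1 indifferent between A and B
P1 chooses p to make P2 indifferent between X and Y
Mixed NE: P1 plays (A: 0.7353, B: 0.2647), P2 plays (X: 0.2647, Y: 0.7353)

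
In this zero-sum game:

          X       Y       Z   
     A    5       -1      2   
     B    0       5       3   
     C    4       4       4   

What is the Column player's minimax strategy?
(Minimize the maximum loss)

Column should play Z, value = 4

Work:
Column player minimizes Row's maximum payoff:
Column X: max payoff to Row = 5
Column Y: max payoff to Row = 5
Column Z: max payoff to Row = 4
Minimum is 4, achieved by column Z.
Minimax strategy: Z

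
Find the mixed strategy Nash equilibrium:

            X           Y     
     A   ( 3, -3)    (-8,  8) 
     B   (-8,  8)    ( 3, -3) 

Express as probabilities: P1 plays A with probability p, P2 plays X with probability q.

p = 0.5, q = 0.5

Work:
Find probabilities that make opponent indifferent:
P2 chooses q to make P1 indifferent between A and B
P1 chooses p to make P2 indifferent between X and Y
Mixed NE: P1 plays (A: 0.5, B: 0.5), P2 plays (X: 0.5, Y: 0.5)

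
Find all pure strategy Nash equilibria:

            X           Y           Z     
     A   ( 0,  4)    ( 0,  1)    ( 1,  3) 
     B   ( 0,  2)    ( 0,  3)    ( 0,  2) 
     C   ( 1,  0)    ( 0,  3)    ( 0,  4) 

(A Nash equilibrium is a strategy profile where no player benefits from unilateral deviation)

Nash equilibrium: (B, Y)

Work:
Best responses:
  P1 vs X: payoffs [0, 0, 1] → best response C (payoff 1)
  P1 vs Y: payoffs [0, 0, 0] → best response A/B/C (payoff 0)
  P1 vs Z: payoffs [1, 0, 0] → best response A (payoff 1)
  P2 vs A: payoffs [4, 1, 3] → best response X (payoff 4)
  P2 vs B: payoffs [2, 3, 2] → best response Y (payoff 3)
  P2 vs C: payoffs [0, 3, 4] → best response Z (payoff 4)
Mutual best responses: (B,Y) → Nash equilibria.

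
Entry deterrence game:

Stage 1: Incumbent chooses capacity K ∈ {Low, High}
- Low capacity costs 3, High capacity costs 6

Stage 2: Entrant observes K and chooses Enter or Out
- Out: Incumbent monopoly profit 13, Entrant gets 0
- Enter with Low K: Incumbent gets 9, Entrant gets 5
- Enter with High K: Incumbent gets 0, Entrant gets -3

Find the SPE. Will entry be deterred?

SPE: (High, Enter|Low, Out|High); Entry deterred. Incumbent net profit = 7

Work:
After Low K: Entrant enters (5 > 0)
After High K: Entrant stays out (-3 < 0)
Incumbent: Low → 9−3=6, High → 13−6=7
Incumbent chooses High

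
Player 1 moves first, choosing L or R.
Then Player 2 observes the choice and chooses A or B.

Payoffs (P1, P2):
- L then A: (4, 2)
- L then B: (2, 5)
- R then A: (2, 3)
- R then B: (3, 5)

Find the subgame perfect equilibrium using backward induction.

P1 plays R, P2 plays B after L and B after R; Payoff (3, 5)

Work:
Backward induction:
After L: P2 chooses B → P1 gets 2
After R: P2 chooses B → P1 gets 3
P1 chooses R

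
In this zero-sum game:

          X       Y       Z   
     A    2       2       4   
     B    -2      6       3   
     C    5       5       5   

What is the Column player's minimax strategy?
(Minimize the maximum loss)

Column should play X or Z (all achieve the minimum), value = 5

Work:
Column player minimizes Row's maximum payoff:
Column X: max payoff to Row = 5
Column Y: max payoff to Row = 6
Column Z: max payoff to Row = 5
Minimum is 5, achieved by columns X, Z (tied).
Each of X or Z is a minimax strategy.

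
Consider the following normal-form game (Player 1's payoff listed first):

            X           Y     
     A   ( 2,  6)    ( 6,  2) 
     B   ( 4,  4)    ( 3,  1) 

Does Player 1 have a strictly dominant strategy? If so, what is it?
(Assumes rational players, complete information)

No strictly dominant strategy exists for Player 1

Work:
A strategy strictly dominates another if it gives a strictly higher payoff against every opponent action. Compare each pair of P1's strategies column-by-column:
  A vs B: [2 vs 4, 6 vs 3] → A does not strictly dominate B (column X: 2 ≤ 4)
  B vs A: [4 vs 2, 3 vs 6] → B does not strictly dominate A (column Y: 3 ≤ 6)
No single strategy strictly dominates all others → no strictly dominant strategy.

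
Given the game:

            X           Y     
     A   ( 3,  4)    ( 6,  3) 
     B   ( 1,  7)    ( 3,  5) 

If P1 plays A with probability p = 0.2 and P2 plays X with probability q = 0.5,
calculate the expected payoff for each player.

E[P1] = 2.5, E[P2] = 5.5

Work:
E[P1] = p·q·π₁(A,X) + p·(1-q)·π₁(A,Y) + (1-p)·q·π₁(B,X) + (1-p)·(1-q)·π₁(B,Y)
= 0.2·0.5·3 + 0.2·0.5·6 + 0.8·0.5·1 + 0.8·0.5·3
= 2.5

E[P2] = 5.5 (similar calculation)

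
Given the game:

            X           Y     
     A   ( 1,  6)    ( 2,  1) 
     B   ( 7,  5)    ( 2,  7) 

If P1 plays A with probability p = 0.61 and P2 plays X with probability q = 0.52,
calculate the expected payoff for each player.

E[P1] = 2.6968, E[P2] = 4.5204

Work:
E[P1] = p·q·π₁(A,X) + p·(1-q)·π₁(A,Y) + (1-p)·q·π₁(B,X) + (1-p)·(1-q)·π₁(B,Y)
= 0.61·0.52·1 + 0.61·0.48·2 + 0.39·0.52·7 + 0.39·0.48·2
= 2.6968

E[P2] = 4.5204 (similar calculation)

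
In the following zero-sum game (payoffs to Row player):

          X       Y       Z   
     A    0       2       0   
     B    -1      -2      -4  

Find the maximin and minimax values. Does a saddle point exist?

Maximin = 0, Minimax = 0, Saddle: True

Work:
Row minimums: [0, -4] → maximin = 0
Column maximums: [0, 2, 0] → minimax = 0
Saddle point exists! Game value = 0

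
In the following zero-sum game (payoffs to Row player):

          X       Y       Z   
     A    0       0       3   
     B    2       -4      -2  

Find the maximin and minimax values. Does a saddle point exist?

Maximin = 0, Minimax = 0, Saddle: True

Work:
Row minimums: [0, -4] → maximin = 0
Column maximums: [2, 0, 3] → minimax = 0
Saddle point exists! Game value = 0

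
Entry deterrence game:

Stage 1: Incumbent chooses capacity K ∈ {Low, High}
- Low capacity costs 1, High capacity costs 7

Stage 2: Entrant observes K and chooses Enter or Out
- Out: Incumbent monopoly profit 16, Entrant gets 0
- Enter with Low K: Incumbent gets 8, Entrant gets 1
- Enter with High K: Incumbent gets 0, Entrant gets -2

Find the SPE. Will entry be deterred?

SPE: (High, Enter|Low, Out|High); Entry deterred. Incumbent net profit = 9

Work:
After Low K: Entrant enters (1 > 0)
After High K: Entrant stays out (-2 < 0)
Incumbent: Low → 8−1=7, High → 16−7=9
Incumbent chooses High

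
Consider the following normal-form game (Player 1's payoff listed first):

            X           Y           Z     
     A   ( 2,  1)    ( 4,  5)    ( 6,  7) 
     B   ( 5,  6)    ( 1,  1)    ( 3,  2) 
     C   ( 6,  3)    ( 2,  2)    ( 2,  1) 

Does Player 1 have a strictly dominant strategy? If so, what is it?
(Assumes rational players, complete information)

No strictly dominant strategy exists for Player 1

Work:
A strategy strictly dominates another if it gives a strictly higher payoff against every opponent action. Compare each pair of P1's strategies column-by-column:
  A vs B: [2 vs 5, 4 vs 1, 6 vs 3] → A does not strictly dominate B (column X: 2 ≤ 5)
  A vs C: [2 vs 6, 4 vs 2, 6 vs 2] → A does not strictly dominate C (column X: 2 ≤ 6)
  B vs A: [5 vs 2, 1 vs 4, 3 vs 6] → B does not strictly dominate A (column Y: 1 ≤ 4)
  B vs C: [5 vs 6, 1 vs 2, 3 vs 2] → B does not strictly dominate C (column X: 5 ≤ 6)
  C vs A: [6 vs 2, 2 vs 4, 2 vs 6] → C does not strictly dominate A (column Y: 2 ≤ 4)
  C vs B: [6 vs 5, 2 vs 1, 2 vs 3] → C does not strictly dominate B (column Z: 2 ≤ 3)
No single strategy strictly dominates all others → no strictly dominant strategy.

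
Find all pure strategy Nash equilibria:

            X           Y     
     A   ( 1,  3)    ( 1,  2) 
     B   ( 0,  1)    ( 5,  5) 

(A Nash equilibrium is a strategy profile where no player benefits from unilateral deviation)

Nash equilibrium: (A, X), (B, Y)

Work:
Best responses:
  P1 vs X: payoffs [1, 0] → best response A (payoff 1)
  P1 vs Y: payoffs [1, 5] → best response B (payoff 5)
  P2 vs A: payoffs [3, 2] → best response X (payoff 3)
  P2 vs B: payoffs [1, 5] → best response Y (payoff 5)
Mutual best responses: (A,X), (B,Y) → Nash equilibria.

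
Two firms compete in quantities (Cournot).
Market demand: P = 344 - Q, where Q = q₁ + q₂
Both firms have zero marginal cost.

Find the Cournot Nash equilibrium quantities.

q₁* = q₂* = 114.67; P* = 114.67

Work:
Profit: π_i = P·q_i = (a - q_i - q_j)·q_i
FOC: ∂π_i/∂q_i = a - 2q_i - q_j = 0
Reaction function: q_i = (344 - q_j)/2
Symmetry: q* = 344/3 = 114.67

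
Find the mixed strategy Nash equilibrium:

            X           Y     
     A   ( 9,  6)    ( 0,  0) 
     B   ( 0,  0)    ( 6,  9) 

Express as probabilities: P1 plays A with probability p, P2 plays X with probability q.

p = 0.6, q = 0.4

Work:
Find probabilities that make opponent indifferent:
P2 chooses q to make P1 indifferent between A and B
P1 chooses p to make P2 indifferent between X and Y
Mixed NE: P1 plays (A: 0.6, B: 0.4), P2 plays (X: 0.4, Y: 0.6)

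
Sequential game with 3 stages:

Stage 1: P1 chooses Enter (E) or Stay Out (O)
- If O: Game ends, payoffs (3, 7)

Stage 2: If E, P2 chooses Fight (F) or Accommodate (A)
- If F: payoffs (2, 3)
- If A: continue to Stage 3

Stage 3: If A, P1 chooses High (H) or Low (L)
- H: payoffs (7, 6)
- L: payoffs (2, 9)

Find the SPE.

SPE: (E, A, H); Outcome (7, 6)

Work:
Stage 3: P1 chooses H (7 vs 2)
Stage 2: P2: F->3, A->6 (anticipating H). Choose A
Stage 1: P1: O->3, E->7 (anticipating A, H). Choose E
SPE path: E -> A -> H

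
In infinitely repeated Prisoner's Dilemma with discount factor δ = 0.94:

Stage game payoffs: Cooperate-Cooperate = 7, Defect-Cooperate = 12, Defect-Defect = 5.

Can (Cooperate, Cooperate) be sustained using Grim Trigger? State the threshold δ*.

δ* = 0.7143; since δ = 0.94 ≥ 0.7143, cooperation can be sustained

Work:
For Grim Trigger:
Cooperate forever: 7/(1-δ)
Defect then punished: 12 + 5·δ/(1-δ)
Need: 7/(1-δ) ≥ 12 + 5·δ/(1-δ)
Solving: δ ≥ (T-R)/(T-P) = (12-7)/(12-5) = 0.7143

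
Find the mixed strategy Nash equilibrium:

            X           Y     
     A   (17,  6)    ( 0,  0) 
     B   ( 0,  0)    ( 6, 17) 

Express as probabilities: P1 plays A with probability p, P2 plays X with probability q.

p = 0.7391, q = 0.2609

Work:
Find probabilities that make opponent indifferent:
P2 chooses q to make P1 indifferent between A and B
P1 chooses p to make P2 indifferent between X and Y
Mixed NE: P1 plays (A: 0.7391, B: 0.2609), P2 plays (X: 0.2609, Y: 0.7391)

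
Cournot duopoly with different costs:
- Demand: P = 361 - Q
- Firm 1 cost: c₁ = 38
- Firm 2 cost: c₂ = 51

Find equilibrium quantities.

q₁* = 112.0, q₂* = 99.0

Work:
Reaction: q₁ = (361 - 38 - q₂)/2
Reaction: q₂ = (361 - 51 - q₁)/2
Solve simultaneously:
q₁* = (361 - 2×38 + 51)/3 = 112.0
q₂* = (361 - 2×51 + 38)/3 = 99.0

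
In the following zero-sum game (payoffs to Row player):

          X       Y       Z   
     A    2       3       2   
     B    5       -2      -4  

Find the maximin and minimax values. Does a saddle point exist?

Maximin = 2, Minimax = 2, Saddle: True

Work:
Row minimums: [2, -4] → maximin = 2
Column maximums: [5, 3, 2] → minimax = 2
Saddle point exists! Game value = 2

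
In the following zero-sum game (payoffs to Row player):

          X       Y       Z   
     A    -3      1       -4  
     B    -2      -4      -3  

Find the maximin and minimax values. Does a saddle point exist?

Maximin = -4, Minimax = -3, Saddle: False

Work:
Row minimums: [-4, -4] → maximin = -4
Column maximums: [-2, 1, -3] → minimax = -3
No saddle point (maximin ≠ minimax). Mixed strategy needed.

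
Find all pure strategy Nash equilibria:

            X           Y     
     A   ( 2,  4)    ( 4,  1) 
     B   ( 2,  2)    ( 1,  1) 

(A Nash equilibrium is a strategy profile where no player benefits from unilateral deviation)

Nash equilibrium: (A, X), (B, X)

Work:
Best responses:
  P1 vs X: payoffs [2, 2] → best response A/B (payoff 2)
  P1 vs Y: payoffs [4, 1] → best response A (payoff 4)
  P2 vs A: payoffs [4, 1] → best response X (payoff 4)
  P2 vs B: payoffs [2, 1] → best response X (payoff 2)
Mutual best responses: (A,X), (B,X) → Nash equilibria.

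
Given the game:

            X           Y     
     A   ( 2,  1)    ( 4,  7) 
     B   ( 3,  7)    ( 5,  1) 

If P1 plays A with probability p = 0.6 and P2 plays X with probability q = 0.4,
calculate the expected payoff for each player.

E[P1] = 3.6, E[P2] = 4.12

Work:
E[P1] = p·q·π₁(A,X) + p·(1-q)·π₁(A,Y) + (1-p)·q·π₁(B,X) + (1-p)·(1-q)·π₁(B,Y)
= 0.6·0.4·2 + 0.6·0.6·4 + 0.4·0.4·3 + 0.4·0.6·5
= 3.6

E[P2] = 4.12 (similar calculation)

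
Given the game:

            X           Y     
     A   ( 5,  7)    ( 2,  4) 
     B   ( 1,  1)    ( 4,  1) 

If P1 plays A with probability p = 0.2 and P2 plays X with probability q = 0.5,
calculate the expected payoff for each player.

E[P1] = 2.7, E[P2] = 1.9

Work:
E[P1] = p·q·π₁(A,X) + p·(1-q)·π₁(A,Y) + (1-p)·q·π₁(B,X) + (1-p)·(1-q)·π₁(B,Y)
= 0.2·0.5·5 + 0.2·0.5·2 + 0.8·0.5·1 + 0.8·0.5·4
= 2.7

E[P2] = 1.9 (similar calculation)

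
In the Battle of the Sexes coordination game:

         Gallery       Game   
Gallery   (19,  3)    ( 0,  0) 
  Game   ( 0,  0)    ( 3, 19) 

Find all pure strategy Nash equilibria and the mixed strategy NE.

Pure NE: (Gallery, Gallery) and (Game, Game); Mixed NE: p = 0.8636, q = 0.1364

Work:
Check pure NE:
(Gallery, Gallery): (19, 3) - no unilateral deviation beneficial
(Game, Game): (3, 19) - no unilateral deviation beneficial
Mixed NE: P1 plays Gallery with p = 0.8636, P2 plays Gallery with q = 0.1364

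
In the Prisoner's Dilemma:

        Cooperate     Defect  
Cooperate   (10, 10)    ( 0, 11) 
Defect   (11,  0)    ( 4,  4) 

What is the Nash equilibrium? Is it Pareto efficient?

(Defect, Defect) is NE; not Pareto efficient

Work:
Defect dominates Cooperate for both players:
If P2 cooperates: Defect (11) > Cooperate (10)
If P2 defects: Defect (4) > Cooperate (0)
NE: (Defect, Defect) with payoff (4, 4)
But (Cooperate, Cooperate) = (10, 10) Pareto dominates (4, 4)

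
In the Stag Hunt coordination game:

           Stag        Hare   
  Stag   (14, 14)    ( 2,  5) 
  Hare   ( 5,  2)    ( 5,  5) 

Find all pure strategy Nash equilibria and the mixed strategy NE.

Pure NE: (Stag, Stag) and (Hare, Hare); Mixed NE: p = 0.25, q = 0.25

Work:
Check pure NE:
(Stag, Stag): (14, 14) - no unilateral deviation beneficial
(Hare, Hare): (5, 5) - no unilateral deviation beneficial
Mixed NE: P1 plays Stag with p = 0.25, P2 plays Stag with q = 0.25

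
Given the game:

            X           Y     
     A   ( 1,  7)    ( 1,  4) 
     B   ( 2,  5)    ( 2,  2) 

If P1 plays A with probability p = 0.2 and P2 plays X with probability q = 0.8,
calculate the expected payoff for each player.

E[P1] = 1.8, E[P2] = 4.8

Work:
E[P1] = p·q·π₁(A,X) + p·(1-q)·π₁(A,Y) + (1-p)·q·π₁(B,X) + (1-p)·(1-q)·π₁(B,Y)
= 0.2·0.8·1 + 0.2·0.2·1 + 0.8·0.8·2 + 0.8·0.2·2
= 1.8

E[P2] = 4.8 (similar calculation)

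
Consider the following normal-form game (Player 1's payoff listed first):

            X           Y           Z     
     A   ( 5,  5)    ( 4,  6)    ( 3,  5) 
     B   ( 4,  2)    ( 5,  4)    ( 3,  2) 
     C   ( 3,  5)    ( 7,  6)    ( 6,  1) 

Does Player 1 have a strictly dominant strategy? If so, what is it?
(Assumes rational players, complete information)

No strictly dominant strategy exists for Player 1

Work:
A strategy strictly dominates another if it gives a strictly higher payoff against every opponent action. Compare each pair of P1's strategies column-by-column:
  A vs B: [5 vs 4, 4 vs 5, 3 vs 3] → A does not strictly dominate B (column Y: 4 ≤ 5)
  A vs C: [5 vs 3, 4 vs 7, 3 vs 6] → A does not strictly dominate C (column Y: 4 ≤ 7)
  B vs A: [4 vs 5, 5 vs 4, 3 vs 3] → B does not strictly dominate A (column X: 4 ≤ 5)
  B vs C: [4 vs 3, 5 vs 7, 3 vs 6] → B does not strictly dominate C (column Y: 5 ≤ 7)
  C vs A: [3 vs 5, 7 vs 4, 6 vs 3] → C does not strictly dominate A (column X: 3 ≤ 5)
  C vs B: [3 vs 4, 7 vs 5, 6 vs 3] → C does not strictly dominate B (column X: 3 ≤ 4)
No single strategy strictly dominates all others → no strictly dominant strategy.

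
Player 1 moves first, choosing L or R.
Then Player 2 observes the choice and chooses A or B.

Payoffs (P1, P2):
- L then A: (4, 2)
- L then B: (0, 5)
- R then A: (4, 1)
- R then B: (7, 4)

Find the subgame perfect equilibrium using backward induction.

P1 plays R, P2 plays B after L and B after R; Payoff (7, 4)

Work:
Backward induction:
After L: P2 chooses B → P1 gets 0
After R: P2 chooses B → P1 gets 7
P1 chooses R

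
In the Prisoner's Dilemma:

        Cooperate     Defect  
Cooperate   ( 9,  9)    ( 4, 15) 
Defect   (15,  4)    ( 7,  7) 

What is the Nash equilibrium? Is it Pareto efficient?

(Defect, Defect) is NE; not Pareto efficient

Work:
Defect dominates Cooperate for both players:
If P2 cooperates: Defect (15) > Cooperate (9)
If P2 defects: Defect (7) > Cooperate (4)
NE: (Defect, Defect) with payoff (7, 7)
But (Cooperate, Cooperate) = (9, 9) Pareto dominates (7, 7)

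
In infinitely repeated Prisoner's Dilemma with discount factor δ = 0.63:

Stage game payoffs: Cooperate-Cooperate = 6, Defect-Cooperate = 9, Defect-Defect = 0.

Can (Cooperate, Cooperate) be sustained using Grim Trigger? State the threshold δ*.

δ* = 0.3333; since δ = 0.63 ≥ 0.3333, cooperation can be sustained

Work:
For Grim Trigger:
Cooperate forever: 6/(1-δ)
Defect then punished: 9 + 0·δ/(1-δ)
Need: 6/(1-δ) ≥ 9 + 0·δ/(1-δ)
Solving: δ ≥ (T-R)/(T-P) = (9-6)/(9-0) = 0.3333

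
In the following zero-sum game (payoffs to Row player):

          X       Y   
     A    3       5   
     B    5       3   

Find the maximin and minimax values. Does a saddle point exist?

Maximin = 3, Minimax = 5, Saddle: False

Work:
Row minimums: [3, 3] → maximin = 3
Column maximums: [5, 5] → minimax = 5
No saddle point (maximin ≠ minimax). Mixed strategy needed.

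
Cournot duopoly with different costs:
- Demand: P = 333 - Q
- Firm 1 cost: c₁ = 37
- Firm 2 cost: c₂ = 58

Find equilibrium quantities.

q₁* = 105.67, q₂* = 84.67

Work:
Reaction: q₁ = (333 - 37 - q₂)/2
Reaction: q₂ = (333 - 58 - q₁)/2
Solve simultaneously:
q₁* = (333 - 2×37 + 58)/3 = 105.67
q₂* = (333 - 2×58 + 37)/3 = 84.67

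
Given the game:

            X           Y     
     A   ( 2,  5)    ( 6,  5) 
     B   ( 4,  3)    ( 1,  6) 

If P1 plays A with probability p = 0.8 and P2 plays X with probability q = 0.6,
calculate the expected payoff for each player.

E[P1] = 3.44, E[P2] = 4.84

Work:
E[P1] = p·q·π₁(A,X) + p·(1-q)·π₁(A,Y) + (1-p)·q·π₁(B,X) + (1-p)·(1-q)·π₁(B,Y)
= 0.8·0.6·2 + 0.8·0.4·6 + 0.2·0.6·4 + 0.2·0.4·1
= 3.44

E[P2] = 4.84 (similar calculation)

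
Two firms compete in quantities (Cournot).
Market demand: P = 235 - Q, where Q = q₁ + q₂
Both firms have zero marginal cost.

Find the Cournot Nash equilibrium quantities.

q₁* = q₂* = 78.33; P* = 78.33

Work:
Profit: π_i = P·q_i = (a - q_i - q_j)·q_i
FOC: ∂π_i/∂q_i = a - 2q_i - q_j = 0
Reaction function: q_i = (235 - q_j)/2
Symmetry: q* = 235/3 = 78.33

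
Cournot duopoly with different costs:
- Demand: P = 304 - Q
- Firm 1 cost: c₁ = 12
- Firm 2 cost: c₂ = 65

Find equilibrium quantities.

q₁* = 115.0, q₂* = 62.0

Work:
Reaction: q₁ = (304 - 12 - q₂)/2
Reaction: q₂ = (304 - 65 - q₁)/2
Solve simultaneously:
q₁* = (304 - 2×12 + 65)/3 = 115.0
q₂* = (304 - 2×65 + 12)/3 = 62.0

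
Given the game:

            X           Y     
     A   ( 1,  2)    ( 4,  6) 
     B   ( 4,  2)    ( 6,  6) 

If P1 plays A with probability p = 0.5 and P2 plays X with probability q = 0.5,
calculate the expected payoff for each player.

E[P1] = 3.75, E[P2] = 4.0

Work:
E[P1] = p·q·π₁(A,X) + p·(1-q)·π₁(A,Y) + (1-p)·q·π₁(B,X) + (1-p)·(1-q)·π₁(B,Y)
= 0.5·0.5·1 + 0.5·0.5·4 + 0.5·0.5·4 + 0.5·0.5·6
= 3.75

E[P2] = 4.0 (similar calculation)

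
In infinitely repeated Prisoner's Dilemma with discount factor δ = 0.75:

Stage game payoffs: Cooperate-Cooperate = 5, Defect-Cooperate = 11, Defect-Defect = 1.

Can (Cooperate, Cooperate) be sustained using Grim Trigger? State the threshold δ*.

δ* = 0.6; since δ = 0.75 ≥ 0.6, cooperation can be sustained

Work:
For Grim Trigger:
Cooperate forever: 5/(1-δ)
Defect then punished: 11 + 1·δ/(1-δ)
Need: 5/(1-δ) ≥ 11 + 1·δ/(1-δ)
Solving: δ ≥ (T-R)/(T-P) = (11-5)/(11-1) = 0.6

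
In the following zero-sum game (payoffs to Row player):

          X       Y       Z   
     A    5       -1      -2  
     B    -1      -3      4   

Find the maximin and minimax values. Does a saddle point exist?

Maximin = -2, Minimax = -1, Saddle: False

Work:
Row minimums: [-2, -3] → maximin = -2
Column maximums: [5, -1, 4] → minimax = -1
No saddle point (maximin ≠ minimax). Mixed strategy needed.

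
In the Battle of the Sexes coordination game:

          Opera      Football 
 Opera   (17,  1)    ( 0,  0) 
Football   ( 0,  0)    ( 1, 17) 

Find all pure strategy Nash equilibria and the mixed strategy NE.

Pure NE: (Opera, Opera) and (Football, Football); Mixed NE: p = 0.9444, q = 0.0556

Work:
Check pure NE:
(Opera, Opera): (17, 1) - no unilateral deviation beneficial
(Football, Football): (1, 17) - no unilateral deviation beneficial
Mixed NE: P1 plays Opera with p = 0.9444, P2 plays Opera with q = 0.0556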